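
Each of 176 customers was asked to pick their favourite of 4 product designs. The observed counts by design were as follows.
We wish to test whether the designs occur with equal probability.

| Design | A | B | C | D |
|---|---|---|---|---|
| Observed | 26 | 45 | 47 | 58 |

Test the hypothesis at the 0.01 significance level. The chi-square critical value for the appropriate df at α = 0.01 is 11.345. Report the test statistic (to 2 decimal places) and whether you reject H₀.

Under H₀ each category has probability 1/4, so each expected count is 176/4 = 44.
A: (26 − 44)²/44 = 324/44 = 7.364
B: (45 − 44)²/44 = 1/44 = 0.023
C: (47 − 44)²/44 = 9/44 = 0.205
D: (58 − 44)²/44 = 196/44 = 4.455
Sum = 12.05
df = 3. Since 12.05 > 11.345, we reject H₀.

12.05; reject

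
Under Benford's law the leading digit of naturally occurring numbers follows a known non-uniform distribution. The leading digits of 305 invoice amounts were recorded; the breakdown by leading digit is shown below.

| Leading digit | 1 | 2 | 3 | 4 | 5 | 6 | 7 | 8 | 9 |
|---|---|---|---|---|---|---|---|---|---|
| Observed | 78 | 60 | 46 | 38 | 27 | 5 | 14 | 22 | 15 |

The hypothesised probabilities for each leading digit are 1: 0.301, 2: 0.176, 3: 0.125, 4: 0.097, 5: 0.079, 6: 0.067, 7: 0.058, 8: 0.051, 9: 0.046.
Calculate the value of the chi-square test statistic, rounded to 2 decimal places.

Expected counts E_i = n·p_i: 305×0.301 = 91.805, 305×0.176 = 53.68, 305×0.125 = 38.125, 305×0.097 = 29.585, 305×0.079 = 24.095, 305×0.067 = 20.435, 305×0.058 = 17.69, 305×0.051 = 15.555, 305×0.046 = 14.03.
cat         O        E   (O−E)²/E
1          78   91.805      2.076
2          60    53.68      0.744
3          46   38.125      1.627
4          38   29.585      2.394
5          27   24.095      0.350
6           5   20.435     11.658
7          14    17.69      0.770
8          22   15.555      2.670
9          15    14.03      0.067
Sum = 22.36

22.36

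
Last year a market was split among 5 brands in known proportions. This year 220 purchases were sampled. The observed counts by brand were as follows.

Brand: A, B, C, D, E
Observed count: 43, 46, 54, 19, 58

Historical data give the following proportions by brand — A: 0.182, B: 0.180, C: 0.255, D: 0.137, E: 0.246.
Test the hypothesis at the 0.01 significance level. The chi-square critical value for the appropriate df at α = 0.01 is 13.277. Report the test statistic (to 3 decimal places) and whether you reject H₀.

5.727; do not reject

Expected counts E_i = n·p_i: 220×0.182 = 40.04, 220×0.180 = 39.6, 220×0.255 = 56.1, 220×0.137 = 30.14, 220×0.246 = 54.12.
A: (43 − 40.04)²/40.04 = 8.7616/40.04 = 0.2188
B: (46 − 39.6)²/39.6 = 40.96/39.6 = 1.0343
C: (54 − 56.1)²/56.1 = 4.41/56.1 = 0.0786
D: (19 − 30.14)²/30.14 = 124.0996/30.14 = 4.1174
E: (58 − 54.12)²/54.12 = 15.0544/54.12 = 0.2782
Sum = 5.727
df = 4. Since 5.727 < 13.277, we do not reject H₀.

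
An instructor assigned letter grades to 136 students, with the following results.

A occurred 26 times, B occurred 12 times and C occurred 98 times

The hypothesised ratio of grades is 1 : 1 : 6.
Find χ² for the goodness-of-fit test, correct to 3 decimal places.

6.392

Ratio total = 8. Expected counts: 136×1/8 = 17, 136×1/8 = 17, 136×6/8 = 102.
cat         O        E   (O−E)²/E
A          26       17     4.7647
B          12       17     1.4706
C          98      102     0.1569
Sum = 6.392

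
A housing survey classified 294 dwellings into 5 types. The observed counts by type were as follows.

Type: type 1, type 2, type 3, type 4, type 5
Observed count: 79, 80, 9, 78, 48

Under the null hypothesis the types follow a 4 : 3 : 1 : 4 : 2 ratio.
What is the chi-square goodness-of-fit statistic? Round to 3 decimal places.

Ratio total = 14. Expected counts: 294×4/14 = 84, 294×3/14 = 63, 294×1/14 = 21, 294×4/14 = 84, 294×2/14 = 42.
χ² = (79−84)²/84 + (80−63)²/63 + (9−21)²/21 + (78−84)²/84 + (48−42)²/42
   = 0.2976 + 4.5873 + 6.8571 + 0.4286 + 0.8571
Sum = 13.028

13.028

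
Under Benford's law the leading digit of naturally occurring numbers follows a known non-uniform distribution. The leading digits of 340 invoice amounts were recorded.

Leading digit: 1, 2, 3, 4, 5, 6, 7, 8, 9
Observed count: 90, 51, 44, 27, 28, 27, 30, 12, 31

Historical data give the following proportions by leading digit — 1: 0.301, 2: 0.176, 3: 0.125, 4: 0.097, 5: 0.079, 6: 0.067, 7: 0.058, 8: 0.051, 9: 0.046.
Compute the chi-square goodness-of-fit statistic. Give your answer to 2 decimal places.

Expected counts E_i = n·p_i: 340×0.301 = 102.34, 340×0.176 = 59.84, 340×0.125 = 42.5, 340×0.097 = 32.98, 340×0.079 = 26.86, 340×0.067 = 22.78, 340×0.058 = 19.72, 340×0.051 = 17.34, 340×0.046 = 15.64.
cat         O        E   (O−E)²/E
1          90   102.34      1.488
2          51    59.84      1.306
3          44     42.5      0.053
4          27    32.98      1.084
5          28    26.86      0.048
6          27    22.78      0.782
7          30    19.72      5.359
8          12    17.34      1.644
9          31    15.64     15.085
Sum = 26.85

26.85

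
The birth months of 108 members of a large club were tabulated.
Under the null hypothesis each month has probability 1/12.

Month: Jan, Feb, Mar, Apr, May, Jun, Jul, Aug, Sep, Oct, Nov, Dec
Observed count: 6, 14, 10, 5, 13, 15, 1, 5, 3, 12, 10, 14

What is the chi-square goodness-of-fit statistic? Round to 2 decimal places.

Under H₀ each category has probability 1/12, so each expected count is 108/12 = 9.
cat         O        E   (O−E)²/E
Jan         6        9      1.000
Feb        14        9      2.778
Mar        10        9      0.111
Apr         5        9      1.778
May        13        9      1.778
Jun        15        9      4.000
Jul         1        9      7.111
Aug         5        9      1.778
Sep         3        9      4.000
Oct        12        9      1.000
Nov        10        9      0.111
Dec        14        9      2.778
Sum = 28.22

28.22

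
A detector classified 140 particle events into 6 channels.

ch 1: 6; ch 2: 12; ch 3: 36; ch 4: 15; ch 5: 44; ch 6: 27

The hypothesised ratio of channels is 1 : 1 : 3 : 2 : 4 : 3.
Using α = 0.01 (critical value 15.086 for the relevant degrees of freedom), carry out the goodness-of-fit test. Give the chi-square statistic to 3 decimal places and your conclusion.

Ratio total = 14. Expected counts: 140×1/14 = 10, 140×1/14 = 10, 140×3/14 = 30, 140×2/14 = 20, 140×4/14 = 40, 140×3/14 = 30.
ch 1: (6 − 10)²/10 = 16/10 = 1.6000
ch 2: (12 − 10)²/10 = 4/10 = 0.4000
ch 3: (36 − 30)²/30 = 36/30 = 1.2000
ch 4: (15 − 20)²/20 = 25/20 = 1.2500
ch 5: (44 − 40)²/40 = 16/40 = 0.4000
ch 6: (27 − 30)²/30 = 9/30 = 0.3000
Sum = 5.150
df = 5. Since 5.150 < 15.086, we do not reject H₀.

5.150; do not reject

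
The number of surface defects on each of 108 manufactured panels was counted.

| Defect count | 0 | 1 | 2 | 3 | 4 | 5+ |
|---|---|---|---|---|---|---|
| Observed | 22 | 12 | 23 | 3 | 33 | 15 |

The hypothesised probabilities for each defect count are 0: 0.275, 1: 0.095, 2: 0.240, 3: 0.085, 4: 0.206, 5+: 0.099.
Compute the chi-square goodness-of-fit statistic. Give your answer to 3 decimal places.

Expected counts E_i = n·p_i: 108×0.275 = 29.7, 108×0.095 = 10.26, 108×0.240 = 25.92, 108×0.085 = 9.18, 108×0.206 = 22.248, 108×0.099 = 10.692.
cat         O        E   (O−E)²/E
0          22     29.7     1.9963
1          12    10.26     0.2951
2          23    25.92     0.3290
3           3     9.18     4.1604
4          33   22.248     5.1962
5+         15   10.692     1.7358
Sum = 13.713

13.713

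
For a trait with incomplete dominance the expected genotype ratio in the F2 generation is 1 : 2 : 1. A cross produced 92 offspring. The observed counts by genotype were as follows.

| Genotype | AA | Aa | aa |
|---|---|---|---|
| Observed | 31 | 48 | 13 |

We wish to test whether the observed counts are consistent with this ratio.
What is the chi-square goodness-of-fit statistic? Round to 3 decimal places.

7.217

Ratio total = 4. Expected counts: 92×1/4 = 23, 92×2/4 = 46, 92×1/4 = 23.
AA: (31 − 23)²/23 = 64/23 = 2.7826
Aa: (48 − 46)²/46 = 4/46 = 0.0870
aa: (13 − 23)²/23 = 100/23 = 4.3478
Sum = 7.217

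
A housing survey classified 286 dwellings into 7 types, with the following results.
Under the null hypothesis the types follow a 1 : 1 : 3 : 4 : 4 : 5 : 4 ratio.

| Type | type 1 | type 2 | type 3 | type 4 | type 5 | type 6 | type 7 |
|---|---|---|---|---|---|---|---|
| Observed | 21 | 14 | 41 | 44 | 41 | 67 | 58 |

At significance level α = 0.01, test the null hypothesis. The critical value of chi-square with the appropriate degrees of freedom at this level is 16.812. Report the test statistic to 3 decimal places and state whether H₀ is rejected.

Ratio total = 22. Expected counts: 286×1/22 = 13, 286×1/22 = 13, 286×3/22 = 39, 286×4/22 = 52, 286×4/22 = 52, 286×5/22 = 65, 286×4/22 = 52.
cat         O        E   (O−E)²/E
type 1     21       13     4.9231
type 2     14       13     0.0769
type 3     41       39     0.1026
type 4     44       52     1.2308
type 5     41       52     2.3269
type 6     67       65     0.0615
type 7     58       52     0.6923
Sum = 9.414
df = 6. Since 9.414 < 16.812, we do not reject H₀.

9.414; do not reject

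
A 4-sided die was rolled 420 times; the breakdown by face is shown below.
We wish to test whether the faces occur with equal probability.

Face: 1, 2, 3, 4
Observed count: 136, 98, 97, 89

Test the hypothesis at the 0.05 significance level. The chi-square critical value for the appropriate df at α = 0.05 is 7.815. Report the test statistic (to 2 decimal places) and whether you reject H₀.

12.67; reject

Expected count for each of the 4 categories: 420/4 = 105.
cat         O        E   (O−E)²/E
1         136      105      9.152
2          98      105      0.467
3          97      105      0.610
4          89      105      2.438
Sum = 12.67
df = 3. Since 12.67 > 7.815, we reject H₀.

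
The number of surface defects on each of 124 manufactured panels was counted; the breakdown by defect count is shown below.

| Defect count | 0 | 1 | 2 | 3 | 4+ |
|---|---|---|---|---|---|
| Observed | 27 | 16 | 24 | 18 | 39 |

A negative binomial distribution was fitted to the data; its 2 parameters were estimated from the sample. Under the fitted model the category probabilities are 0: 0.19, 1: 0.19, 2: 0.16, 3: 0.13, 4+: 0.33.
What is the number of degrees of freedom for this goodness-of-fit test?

There are k = 5 categories and 2 parameters estimated from the data, so df = 5 − 1 − 2 = 2.

2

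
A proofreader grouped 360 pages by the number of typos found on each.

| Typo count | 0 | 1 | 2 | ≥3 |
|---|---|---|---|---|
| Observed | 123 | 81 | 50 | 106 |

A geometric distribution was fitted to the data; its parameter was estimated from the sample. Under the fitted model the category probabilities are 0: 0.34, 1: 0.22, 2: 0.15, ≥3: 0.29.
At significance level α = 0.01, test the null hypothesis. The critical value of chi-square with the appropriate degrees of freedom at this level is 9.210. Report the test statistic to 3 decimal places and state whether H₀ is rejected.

0.365; do not reject

Expected counts E_i = n·p_i: 360×0.34 = 122.4, 360×0.22 = 79.2, 360×0.15 = 54, 360×0.29 = 104.4.
0: (123 − 122.4)²/122.4 = 0.36/122.4 = 0.0029
1: (81 − 79.2)²/79.2 = 3.24/79.2 = 0.0409
2: (50 − 54)²/54 = 16/54 = 0.2963
≥3: (106 − 104.4)²/104.4 = 2.56/104.4 = 0.0245
Sum = 0.365
df = 2. Since 0.365 < 9.210, we do not reject H₀.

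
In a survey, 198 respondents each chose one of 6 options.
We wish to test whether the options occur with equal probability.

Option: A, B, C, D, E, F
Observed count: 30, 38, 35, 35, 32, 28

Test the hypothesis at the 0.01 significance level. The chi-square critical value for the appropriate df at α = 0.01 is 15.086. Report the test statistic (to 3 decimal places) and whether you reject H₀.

Expected count for each of the 6 categories: 198/6 = 33.
cat         O        E   (O−E)²/E
A          30       33     0.2727
B          38       33     0.7576
C          35       33     0.1212
D          35       33     0.1212
E          32       33     0.0303
F          28       33     0.7576
Sum = 2.061
df = 5. Since 2.061 < 15.086, we do not reject H₀.

2.061; do not reject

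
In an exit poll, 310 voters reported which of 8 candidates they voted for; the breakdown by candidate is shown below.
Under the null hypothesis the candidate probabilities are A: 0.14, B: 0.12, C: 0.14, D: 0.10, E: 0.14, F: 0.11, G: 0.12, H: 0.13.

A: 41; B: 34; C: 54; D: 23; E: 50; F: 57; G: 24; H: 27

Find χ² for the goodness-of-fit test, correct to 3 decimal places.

Expected counts E_i = n·p_i: 310×0.14 = 43.4, 310×0.12 = 37.2, 310×0.14 = 43.4, 310×0.10 = 31, 310×0.14 = 43.4, 310×0.11 = 34.1, 310×0.12 = 37.2, 310×0.13 = 40.3.
A: (41 − 43.4)²/43.4 = 5.76/43.4 = 0.1327
B: (34 − 37.2)²/37.2 = 10.24/37.2 = 0.2753
C: (54 − 43.4)²/43.4 = 112.36/43.4 = 2.5889
D: (23 − 31)²/31 = 64/31 = 2.0645
E: (50 − 43.4)²/43.4 = 43.56/43.4 = 1.0037
F: (57 − 34.1)²/34.1 = 524.41/34.1 = 15.3786
G: (24 − 37.2)²/37.2 = 174.24/37.2 = 4.6839
H: (27 − 40.3)²/40.3 = 176.89/40.3 = 4.3893
Sum = 30.517

30.517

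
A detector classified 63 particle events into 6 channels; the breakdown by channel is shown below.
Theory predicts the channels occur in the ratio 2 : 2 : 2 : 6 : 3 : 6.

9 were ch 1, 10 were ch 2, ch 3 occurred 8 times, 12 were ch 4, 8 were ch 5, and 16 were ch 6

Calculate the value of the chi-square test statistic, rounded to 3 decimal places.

7.167

Ratio total = 21. Expected counts: 63×2/21 = 6, 63×2/21 = 6, 63×2/21 = 6, 63×6/21 = 18, 63×3/21 = 9, 63×6/21 = 18.
cat         O        E   (O−E)²/E
ch 1        9        6     1.5000
ch 2       10        6     2.6667
ch 3        8        6     0.6667
ch 4       12       18     2.0000
ch 5        8        9     0.1111
ch 6       16       18     0.2222
Sum = 7.167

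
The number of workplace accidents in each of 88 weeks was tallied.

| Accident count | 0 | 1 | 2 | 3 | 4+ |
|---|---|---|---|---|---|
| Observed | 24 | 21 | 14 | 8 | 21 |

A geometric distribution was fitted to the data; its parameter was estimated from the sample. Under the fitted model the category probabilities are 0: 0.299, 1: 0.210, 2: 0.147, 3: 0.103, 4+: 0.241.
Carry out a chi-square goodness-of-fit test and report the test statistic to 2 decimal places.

0.76

Expected counts E_i = n·p_i: 88×0.299 = 26.312, 88×0.210 = 18.48, 88×0.147 = 12.936, 88×0.103 = 9.064, 88×0.241 = 21.208.
χ² = (24−26.312)²/26.312 + (21−18.48)²/18.48 + (14−12.936)²/12.936 + (8−9.064)²/9.064 + (21−21.208)²/21.208
   = 0.203 + 0.344 + 0.088 + 0.125 + 0.002
Sum = 0.76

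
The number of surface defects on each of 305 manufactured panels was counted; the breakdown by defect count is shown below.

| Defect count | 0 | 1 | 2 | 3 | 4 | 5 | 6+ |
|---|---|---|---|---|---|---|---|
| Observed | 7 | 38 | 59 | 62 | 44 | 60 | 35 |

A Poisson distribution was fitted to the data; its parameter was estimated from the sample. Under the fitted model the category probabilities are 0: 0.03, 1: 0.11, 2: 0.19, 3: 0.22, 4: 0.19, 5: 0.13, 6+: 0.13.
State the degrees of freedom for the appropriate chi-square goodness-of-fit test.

5

There are k = 7 categories and 1 parameter estimated from the data, so df = 7 − 1 − 1 = 5.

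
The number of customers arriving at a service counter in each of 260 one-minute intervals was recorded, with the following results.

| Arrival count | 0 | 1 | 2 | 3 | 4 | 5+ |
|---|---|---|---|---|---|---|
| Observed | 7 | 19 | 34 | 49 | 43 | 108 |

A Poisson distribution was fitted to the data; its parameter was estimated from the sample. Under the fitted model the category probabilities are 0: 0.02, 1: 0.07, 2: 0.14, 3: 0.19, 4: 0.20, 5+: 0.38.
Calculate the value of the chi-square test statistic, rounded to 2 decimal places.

Expected counts E_i = n·p_i: 260×0.02 = 5.2, 260×0.07 = 18.2, 260×0.14 = 36.4, 260×0.19 = 49.4, 260×0.20 = 52, 260×0.38 = 98.8.
0: (7 − 5.2)²/5.2 = 3.24/5.2 = 0.623
1: (19 − 18.2)²/18.2 = 0.64/18.2 = 0.035
2: (34 − 36.4)²/36.4 = 5.76/36.4 = 0.158
3: (49 − 49.4)²/49.4 = 0.16/49.4 = 0.003
4: (43 − 52)²/52 = 81/52 = 1.558
5+: (108 − 98.8)²/98.8 = 84.64/98.8 = 0.857
Sum = 3.23

3.23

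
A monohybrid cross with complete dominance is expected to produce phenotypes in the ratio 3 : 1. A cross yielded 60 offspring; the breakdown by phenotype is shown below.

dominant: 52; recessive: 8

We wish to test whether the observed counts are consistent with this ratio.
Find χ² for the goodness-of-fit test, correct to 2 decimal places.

Ratio total = 4. Expected counts: 60×3/4 = 45, 60×1/4 = 15.
dominant: (52 − 45)²/45 = 49/45 = 1.089
recessive: (8 − 15)²/15 = 49/15 = 3.267
Sum = 4.36

4.36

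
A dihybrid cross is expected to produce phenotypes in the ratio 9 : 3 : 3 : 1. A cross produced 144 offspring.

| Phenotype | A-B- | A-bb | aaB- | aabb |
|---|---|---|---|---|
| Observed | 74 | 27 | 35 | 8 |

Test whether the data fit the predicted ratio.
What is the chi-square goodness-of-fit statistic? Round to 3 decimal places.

Ratio total = 16. Expected counts: 144×9/16 = 81, 144×3/16 = 27, 144×3/16 = 27, 144×1/16 = 9.
χ² = (74−81)²/81 + (27−27)²/27 + (35−27)²/27 + (8−9)²/9
   = 0.6049 + 0.0000 + 2.3704 + 0.1111
Sum = 3.086

3.086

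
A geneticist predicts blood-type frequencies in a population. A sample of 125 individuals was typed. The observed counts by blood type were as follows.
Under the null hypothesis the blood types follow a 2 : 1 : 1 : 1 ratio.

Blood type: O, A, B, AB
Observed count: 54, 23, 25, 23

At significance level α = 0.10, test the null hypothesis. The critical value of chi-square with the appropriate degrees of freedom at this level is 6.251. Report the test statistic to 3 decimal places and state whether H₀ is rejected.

0.640; do not reject

Ratio total = 5. Expected counts: 125×2/5 = 50, 125×1/5 = 25, 125×1/5 = 25, 125×1/5 = 25.
cat         O        E   (O−E)²/E
O          54       50     0.3200
A          23       25     0.1600
B          25       25     0.0000
AB         23       25     0.1600
Sum = 0.640
df = 3. Since 0.640 < 6.251, we do not reject H₀.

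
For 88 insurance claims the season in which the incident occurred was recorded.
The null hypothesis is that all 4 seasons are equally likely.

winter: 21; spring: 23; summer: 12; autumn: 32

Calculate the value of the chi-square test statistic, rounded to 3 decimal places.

Expected count for each of the 4 categories: 88/4 = 22.
cat         O        E   (O−E)²/E
winter     21       22     0.0455
spring     23       22     0.0455
summer     12       22     4.5455
autumn     32       22     4.5455
Sum = 9.182

9.182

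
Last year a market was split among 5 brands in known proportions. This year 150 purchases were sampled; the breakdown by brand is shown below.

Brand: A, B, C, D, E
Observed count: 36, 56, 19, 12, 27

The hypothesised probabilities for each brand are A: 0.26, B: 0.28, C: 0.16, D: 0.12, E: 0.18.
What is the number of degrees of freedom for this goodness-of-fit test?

There are k = 5 categories and no parameters were estimated from the data, so df = 5 − 1 = 4.

4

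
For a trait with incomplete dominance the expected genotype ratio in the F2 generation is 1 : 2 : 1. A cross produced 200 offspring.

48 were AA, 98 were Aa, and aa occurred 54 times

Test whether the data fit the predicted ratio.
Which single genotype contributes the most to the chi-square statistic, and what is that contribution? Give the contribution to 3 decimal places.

aa, 0.320

Ratio total = 4. Expected counts: 200×1/4 = 50, 200×2/4 = 100, 200×1/4 = 50.
χ² = (48−50)²/50 + (98−100)²/100 + (54−50)²/50
   = 0.0800 + 0.0400 + 0.3200
The largest term is for aa: 0.320.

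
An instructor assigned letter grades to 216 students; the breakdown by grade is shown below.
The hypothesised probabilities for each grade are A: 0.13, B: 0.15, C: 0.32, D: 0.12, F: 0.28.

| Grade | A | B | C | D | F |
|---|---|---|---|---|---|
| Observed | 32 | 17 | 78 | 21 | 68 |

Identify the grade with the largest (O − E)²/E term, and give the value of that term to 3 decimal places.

Expected counts E_i = n·p_i: 216×0.13 = 28.08, 216×0.15 = 32.4, 216×0.32 = 69.12, 216×0.12 = 25.92, 216×0.28 = 60.48.
A: (32 − 28.08)²/28.08 = 15.3664/28.08 = 0.5472
B: (17 − 32.4)²/32.4 = 237.16/32.4 = 7.3198
C: (78 − 69.12)²/69.12 = 78.8544/69.12 = 1.1408
D: (21 − 25.92)²/25.92 = 24.2064/25.92 = 0.9339
F: (68 − 60.48)²/60.48 = 56.5504/60.48 = 0.9350
The largest term is for B: 7.320.

B, 7.320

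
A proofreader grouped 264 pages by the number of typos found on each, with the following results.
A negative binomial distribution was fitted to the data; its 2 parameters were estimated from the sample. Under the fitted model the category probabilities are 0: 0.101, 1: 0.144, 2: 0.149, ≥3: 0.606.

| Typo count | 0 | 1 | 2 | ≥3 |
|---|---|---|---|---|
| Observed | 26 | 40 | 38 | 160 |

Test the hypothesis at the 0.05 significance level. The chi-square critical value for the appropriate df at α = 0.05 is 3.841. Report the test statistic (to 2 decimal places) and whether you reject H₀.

Expected counts E_i = n·p_i: 264×0.101 = 26.664, 264×0.144 = 38.016, 264×0.149 = 39.336, 264×0.606 = 159.984.
cat         O        E   (O−E)²/E
0          26   26.664      0.017
1          40   38.016      0.104
2          38   39.336      0.045
≥3        160  159.984      0.000
Sum = 0.17
df = 1. Since 0.17 < 3.841, we do not reject H₀.

0.17; do not reject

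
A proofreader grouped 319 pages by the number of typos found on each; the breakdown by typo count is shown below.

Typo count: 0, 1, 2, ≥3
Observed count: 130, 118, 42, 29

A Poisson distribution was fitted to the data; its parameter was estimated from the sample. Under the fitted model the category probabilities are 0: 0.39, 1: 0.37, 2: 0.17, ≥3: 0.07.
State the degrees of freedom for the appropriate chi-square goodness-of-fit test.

There are k = 4 categories and 1 parameter estimated from the data, so df = 4 − 1 − 1 = 2.

2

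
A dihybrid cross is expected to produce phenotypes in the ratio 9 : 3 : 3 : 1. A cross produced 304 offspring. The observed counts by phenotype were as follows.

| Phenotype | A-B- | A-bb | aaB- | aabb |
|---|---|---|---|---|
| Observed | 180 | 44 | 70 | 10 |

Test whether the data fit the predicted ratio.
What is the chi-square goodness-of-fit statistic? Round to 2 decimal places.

Ratio total = 16. Expected counts: 304×9/16 = 171, 304×3/16 = 57, 304×3/16 = 57, 304×1/16 = 19.
cat         O        E   (O−E)²/E
A-B-      180      171      0.474
A-bb       44       57      2.965
aaB-       70       57      2.965
aabb       10       19      4.263
Sum = 10.67

10.67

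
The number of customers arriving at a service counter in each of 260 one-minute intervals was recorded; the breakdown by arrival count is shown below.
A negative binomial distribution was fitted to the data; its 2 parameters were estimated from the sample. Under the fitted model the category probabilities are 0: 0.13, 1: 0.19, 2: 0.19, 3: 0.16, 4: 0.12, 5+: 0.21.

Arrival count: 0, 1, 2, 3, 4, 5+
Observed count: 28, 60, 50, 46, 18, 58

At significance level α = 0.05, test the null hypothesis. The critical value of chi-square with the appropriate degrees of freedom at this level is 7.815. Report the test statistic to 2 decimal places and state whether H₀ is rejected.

9.54; reject

Expected counts E_i = n·p_i: 260×0.13 = 33.8, 260×0.19 = 49.4, 260×0.19 = 49.4, 260×0.16 = 41.6, 260×0.12 = 31.2, 260×0.21 = 54.6.
χ² = (28−33.8)²/33.8 + (60−49.4)²/49.4 + (50−49.4)²/49.4 + (46−41.6)²/41.6 + (18−31.2)²/31.2 + (58−54.6)²/54.6
   = 0.995 + 2.274 + 0.007 + 0.465 + 5.585 + 0.212
Sum = 9.54
df = 3. Since 9.54 > 7.815, we reject H₀.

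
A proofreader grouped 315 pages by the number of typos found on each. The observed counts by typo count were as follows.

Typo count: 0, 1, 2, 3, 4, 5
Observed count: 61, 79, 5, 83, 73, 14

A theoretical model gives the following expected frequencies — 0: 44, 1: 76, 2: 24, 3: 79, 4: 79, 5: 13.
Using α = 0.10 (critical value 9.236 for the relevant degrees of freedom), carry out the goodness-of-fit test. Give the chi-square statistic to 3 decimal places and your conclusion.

χ² = (61−44)²/44 + (79−76)²/76 + (5−24)²/24 + (83−79)²/79 + (73−79)²/79 + (14−13)²/13
   = 6.5682 + 0.1184 + 15.0417 + 0.2025 + 0.4557 + 0.0769
Sum = 22.463
df = 5. Since 22.463 > 9.236, we reject H₀.

22.463; reject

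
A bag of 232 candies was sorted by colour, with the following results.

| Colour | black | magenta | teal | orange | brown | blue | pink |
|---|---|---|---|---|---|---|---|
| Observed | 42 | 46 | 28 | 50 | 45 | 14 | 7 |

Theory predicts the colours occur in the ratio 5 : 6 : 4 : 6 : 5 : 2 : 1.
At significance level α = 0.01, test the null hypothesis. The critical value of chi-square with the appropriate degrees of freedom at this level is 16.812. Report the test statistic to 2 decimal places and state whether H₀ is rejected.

Ratio total = 29. Expected counts: 232×5/29 = 40, 232×6/29 = 48, 232×4/29 = 32, 232×6/29 = 48, 232×5/29 = 40, 232×2/29 = 16, 232×1/29 = 8.
χ² = (42−40)²/40 + (46−48)²/48 + (28−32)²/32 + (50−48)²/48 + (45−40)²/40 + (14−16)²/16 + (7−8)²/8
   = 0.100 + 0.083 + 0.500 + 0.083 + 0.625 + 0.250 + 0.125
Sum = 1.77
df = 6. Since 1.77 < 16.812, we do not reject H₀.

1.77; do not reject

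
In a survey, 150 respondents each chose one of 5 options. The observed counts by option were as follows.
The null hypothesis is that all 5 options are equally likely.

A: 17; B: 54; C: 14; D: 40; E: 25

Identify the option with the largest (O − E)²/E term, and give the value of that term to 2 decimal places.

B, 19.20

Under H₀ each category has probability 1/5, so each expected count is 150/5 = 30.
cat         O        E   (O−E)²/E
A          17       30      5.633
B          54       30     19.200
C          14       30      8.533
D          40       30      3.333
E          25       30      0.833
The largest term is for B: 19.20.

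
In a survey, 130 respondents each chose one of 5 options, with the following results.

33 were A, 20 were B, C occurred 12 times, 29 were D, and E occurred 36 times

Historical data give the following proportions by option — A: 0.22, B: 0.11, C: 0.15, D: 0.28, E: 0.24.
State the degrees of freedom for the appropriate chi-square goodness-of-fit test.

4

There are k = 5 categories and no parameters were estimated from the data, so df = 5 − 1 = 4.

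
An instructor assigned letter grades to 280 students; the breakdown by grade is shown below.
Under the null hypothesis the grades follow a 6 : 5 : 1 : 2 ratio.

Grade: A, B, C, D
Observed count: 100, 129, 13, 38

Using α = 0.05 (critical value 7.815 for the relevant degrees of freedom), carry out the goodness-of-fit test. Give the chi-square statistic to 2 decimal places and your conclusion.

14.29; reject

Ratio total = 14. Expected counts: 280×6/14 = 120, 280×5/14 = 100, 280×1/14 = 20, 280×2/14 = 40.
χ² = (100−120)²/120 + (129−100)²/100 + (13−20)²/20 + (38−40)²/40
   = 3.333 + 8.410 + 2.450 + 0.100
Sum = 14.29
df = 3. Since 14.29 > 7.815, we reject H₀.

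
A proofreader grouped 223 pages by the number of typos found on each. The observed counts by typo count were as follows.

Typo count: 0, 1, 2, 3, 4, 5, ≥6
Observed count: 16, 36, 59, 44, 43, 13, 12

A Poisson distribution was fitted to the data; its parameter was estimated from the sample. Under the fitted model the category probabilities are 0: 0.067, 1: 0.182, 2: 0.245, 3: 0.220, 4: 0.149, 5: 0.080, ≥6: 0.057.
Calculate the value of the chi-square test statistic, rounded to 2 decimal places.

Expected counts E_i = n·p_i: 223×0.067 = 14.941, 223×0.182 = 40.586, 223×0.245 = 54.635, 223×0.220 = 49.06, 223×0.149 = 33.227, 223×0.080 = 17.84, 223×0.057 = 12.711.
0: (16 − 14.941)²/14.941 = 1.121481/14.941 = 0.075
1: (36 − 40.586)²/40.586 = 21.031396/40.586 = 0.518
2: (59 − 54.635)²/54.635 = 19.053225/54.635 = 0.349
3: (44 − 49.06)²/49.06 = 25.6036/49.06 = 0.522
4: (43 − 33.227)²/33.227 = 95.511529/33.227 = 2.875
5: (13 − 17.84)²/17.84 = 23.4256/17.84 = 1.313
≥6: (12 − 12.711)²/12.711 = 0.505521/12.711 = 0.040
Sum = 5.69

5.69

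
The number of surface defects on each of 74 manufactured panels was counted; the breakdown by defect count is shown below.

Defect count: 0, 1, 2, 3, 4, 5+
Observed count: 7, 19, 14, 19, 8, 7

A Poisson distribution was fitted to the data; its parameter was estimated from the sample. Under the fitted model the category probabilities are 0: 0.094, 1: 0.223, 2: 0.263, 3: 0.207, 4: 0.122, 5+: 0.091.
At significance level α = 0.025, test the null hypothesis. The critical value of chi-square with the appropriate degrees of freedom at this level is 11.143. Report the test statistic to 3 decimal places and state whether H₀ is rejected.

Expected counts E_i = n·p_i: 74×0.094 = 6.956, 74×0.223 = 16.502, 74×0.263 = 19.462, 74×0.207 = 15.318, 74×0.122 = 9.028, 74×0.091 = 6.734.
0: (7 − 6.956)²/6.956 = 0.001936/6.956 = 0.0003
1: (19 − 16.502)²/16.502 = 6.240004/16.502 = 0.3781
2: (14 − 19.462)²/19.462 = 29.833444/19.462 = 1.5329
3: (19 − 15.318)²/15.318 = 13.557124/15.318 = 0.8850
4: (8 − 9.028)²/9.028 = 1.056784/9.028 = 0.1171
5+: (7 − 6.734)²/6.734 = 0.070756/6.734 = 0.0105
Sum = 2.924
df = 4. Since 2.924 < 11.143, we do not reject H₀.

2.924; do not reject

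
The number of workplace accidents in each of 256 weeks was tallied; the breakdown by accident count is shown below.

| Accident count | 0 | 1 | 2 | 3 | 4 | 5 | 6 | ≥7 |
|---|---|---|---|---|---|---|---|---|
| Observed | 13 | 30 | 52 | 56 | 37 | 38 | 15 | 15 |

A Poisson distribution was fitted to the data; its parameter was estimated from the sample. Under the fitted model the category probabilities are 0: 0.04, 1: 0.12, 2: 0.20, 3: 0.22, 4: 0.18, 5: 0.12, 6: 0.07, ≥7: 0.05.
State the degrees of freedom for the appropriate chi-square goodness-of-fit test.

There are k = 8 categories and 1 parameter estimated from the data, so df = 8 − 1 − 1 = 6.

6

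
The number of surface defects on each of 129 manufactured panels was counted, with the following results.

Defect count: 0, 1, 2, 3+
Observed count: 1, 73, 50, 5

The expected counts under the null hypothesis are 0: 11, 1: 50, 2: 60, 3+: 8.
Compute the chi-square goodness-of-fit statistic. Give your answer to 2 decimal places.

22.46

cat         O        E   (O−E)²/E
0           1       11      9.091
1          73       50     10.580
2          50       60      1.667
3+          5        8      1.125
Sum = 22.46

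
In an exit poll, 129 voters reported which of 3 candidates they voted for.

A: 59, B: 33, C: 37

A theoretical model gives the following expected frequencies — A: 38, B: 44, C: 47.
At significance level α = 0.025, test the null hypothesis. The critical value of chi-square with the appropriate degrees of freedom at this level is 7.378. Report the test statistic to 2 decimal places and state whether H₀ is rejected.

χ² = (59−38)²/38 + (33−44)²/44 + (37−47)²/47
   = 11.605 + 2.750 + 2.128
Sum = 16.48
df = 2. Since 16.48 > 7.378, we reject H₀.

16.48; reject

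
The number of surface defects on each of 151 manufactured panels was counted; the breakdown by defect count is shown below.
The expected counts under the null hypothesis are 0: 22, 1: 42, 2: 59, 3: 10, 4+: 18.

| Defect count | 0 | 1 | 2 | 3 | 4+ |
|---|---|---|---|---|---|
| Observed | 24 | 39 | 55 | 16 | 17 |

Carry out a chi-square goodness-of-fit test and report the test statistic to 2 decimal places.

4.32

χ² = (24−22)²/22 + (39−42)²/42 + (55−59)²/59 + (16−10)²/10 + (17−18)²/18
   = 0.182 + 0.214 + 0.271 + 3.600 + 0.056
Sum = 4.32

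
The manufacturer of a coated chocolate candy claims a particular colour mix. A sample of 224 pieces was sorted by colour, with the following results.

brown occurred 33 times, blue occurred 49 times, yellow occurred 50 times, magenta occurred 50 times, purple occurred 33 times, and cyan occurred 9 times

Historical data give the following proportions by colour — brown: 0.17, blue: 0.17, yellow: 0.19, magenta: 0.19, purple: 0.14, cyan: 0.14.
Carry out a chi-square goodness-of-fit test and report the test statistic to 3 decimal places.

Expected counts E_i = n·p_i: 224×0.17 = 38.08, 224×0.17 = 38.08, 224×0.19 = 42.56, 224×0.19 = 42.56, 224×0.14 = 31.36, 224×0.14 = 31.36.
χ² = (33−38.08)²/38.08 + (49−38.08)²/38.08 + (50−42.56)²/42.56 + (50−42.56)²/42.56 + (33−31.36)²/31.36 + (9−31.36)²/31.36
   = 0.6777 + 3.1315 + 1.3006 + 1.3006 + 0.0858 + 15.9429
Sum = 22.439

22.439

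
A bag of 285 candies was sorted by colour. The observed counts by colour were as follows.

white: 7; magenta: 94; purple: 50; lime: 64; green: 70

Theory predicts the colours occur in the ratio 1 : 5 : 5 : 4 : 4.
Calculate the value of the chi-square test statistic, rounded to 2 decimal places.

Ratio total = 19. Expected counts: 285×1/19 = 15, 285×5/19 = 75, 285×5/19 = 75, 285×4/19 = 60, 285×4/19 = 60.
χ² = (7−15)²/15 + (94−75)²/75 + (50−75)²/75 + (64−60)²/60 + (70−60)²/60
   = 4.267 + 4.813 + 8.333 + 0.267 + 1.667
Sum = 19.35

19.35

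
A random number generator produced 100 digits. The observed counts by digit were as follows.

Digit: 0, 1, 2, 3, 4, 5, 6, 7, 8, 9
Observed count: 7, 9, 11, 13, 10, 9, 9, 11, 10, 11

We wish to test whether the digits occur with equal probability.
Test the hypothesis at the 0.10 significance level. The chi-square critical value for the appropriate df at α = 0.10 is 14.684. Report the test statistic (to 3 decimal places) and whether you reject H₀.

2.400; do not reject

Expected count for each of the 10 categories: 100/10 = 10.
0: (7 − 10)²/10 = 9/10 = 0.9000
1: (9 − 10)²/10 = 1/10 = 0.1000
2: (11 − 10)²/10 = 1/10 = 0.1000
3: (13 − 10)²/10 = 9/10 = 0.9000
4: (10 − 10)²/10 = 0/10 = 0.0000
5: (9 − 10)²/10 = 1/10 = 0.1000
6: (9 − 10)²/10 = 1/10 = 0.1000
7: (11 − 10)²/10 = 1/10 = 0.1000
8: (10 − 10)²/10 = 0/10 = 0.0000
9: (11 − 10)²/10 = 1/10 = 0.1000
Sum = 2.400
df = 9. Since 2.400 < 14.684, we do not reject H₀.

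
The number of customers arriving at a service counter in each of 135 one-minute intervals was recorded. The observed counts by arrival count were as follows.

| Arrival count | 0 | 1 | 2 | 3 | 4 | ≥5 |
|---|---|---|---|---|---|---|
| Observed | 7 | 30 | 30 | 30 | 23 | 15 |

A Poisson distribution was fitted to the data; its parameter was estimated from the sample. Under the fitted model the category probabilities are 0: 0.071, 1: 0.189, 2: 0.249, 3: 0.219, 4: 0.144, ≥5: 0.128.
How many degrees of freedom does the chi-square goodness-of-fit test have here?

There are k = 6 categories and 1 parameter estimated from the data, so df = 6 − 1 − 1 = 4.

4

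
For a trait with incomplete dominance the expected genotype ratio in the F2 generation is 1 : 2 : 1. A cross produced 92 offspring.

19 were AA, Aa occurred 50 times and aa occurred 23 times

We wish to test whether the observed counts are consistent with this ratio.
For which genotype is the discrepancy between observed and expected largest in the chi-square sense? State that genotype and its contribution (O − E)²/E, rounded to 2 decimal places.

Ratio total = 4. Expected counts: 92×1/4 = 23, 92×2/4 = 46, 92×1/4 = 23.
cat         O        E   (O−E)²/E
AA         19       23      0.696
Aa         50       46      0.348
aa         23       23      0.000
The largest term is for AA: 0.70.

AA, 0.70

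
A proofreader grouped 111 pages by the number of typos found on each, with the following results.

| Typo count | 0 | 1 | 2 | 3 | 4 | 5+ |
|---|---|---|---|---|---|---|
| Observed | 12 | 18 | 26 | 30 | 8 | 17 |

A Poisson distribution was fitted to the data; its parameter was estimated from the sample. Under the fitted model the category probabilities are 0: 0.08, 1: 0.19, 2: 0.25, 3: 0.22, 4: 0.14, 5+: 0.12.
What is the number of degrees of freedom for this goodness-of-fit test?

There are k = 6 categories and 1 parameter estimated from the data, so df = 6 − 1 − 1 = 4.

4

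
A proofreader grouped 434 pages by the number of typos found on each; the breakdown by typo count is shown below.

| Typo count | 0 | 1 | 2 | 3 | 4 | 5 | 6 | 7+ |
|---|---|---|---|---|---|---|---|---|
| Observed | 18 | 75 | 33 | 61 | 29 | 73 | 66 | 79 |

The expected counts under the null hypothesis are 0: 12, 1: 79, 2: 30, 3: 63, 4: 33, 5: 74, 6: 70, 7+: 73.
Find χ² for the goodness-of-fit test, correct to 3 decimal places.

4.786

cat         O        E   (O−E)²/E
0          18       12     3.0000
1          75       79     0.2025
2          33       30     0.3000
3          61       63     0.0635
4          29       33     0.4848
5          73       74     0.0135
6          66       70     0.2286
7+         79       73     0.4932
Sum = 4.786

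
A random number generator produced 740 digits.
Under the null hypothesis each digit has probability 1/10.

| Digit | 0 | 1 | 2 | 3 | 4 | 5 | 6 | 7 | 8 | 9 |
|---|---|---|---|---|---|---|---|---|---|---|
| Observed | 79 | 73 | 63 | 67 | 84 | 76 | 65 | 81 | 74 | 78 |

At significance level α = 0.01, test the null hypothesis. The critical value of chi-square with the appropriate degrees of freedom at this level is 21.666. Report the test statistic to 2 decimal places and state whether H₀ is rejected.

6.03; do not reject

Expected count for each of the 10 categories: 740/10 = 74.
cat         O        E   (O−E)²/E
0          79       74      0.338
1          73       74      0.014
2          63       74      1.635
3          67       74      0.662
4          84       74      1.351
5          76       74      0.054
6          65       74      1.095
7          81       74      0.662
8          74       74      0.000
9          78       74      0.216
Sum = 6.03
df = 9. Since 6.03 < 21.666, we do not reject H₀.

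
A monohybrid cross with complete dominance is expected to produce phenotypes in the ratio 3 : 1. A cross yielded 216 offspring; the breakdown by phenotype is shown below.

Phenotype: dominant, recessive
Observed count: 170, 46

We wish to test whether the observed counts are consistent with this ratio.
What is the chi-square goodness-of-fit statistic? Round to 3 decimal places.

1.580

Ratio total = 4. Expected counts: 216×3/4 = 162, 216×1/4 = 54.
χ² = (170−162)²/162 + (46−54)²/54
   = 0.3951 + 1.1852
Sum = 1.580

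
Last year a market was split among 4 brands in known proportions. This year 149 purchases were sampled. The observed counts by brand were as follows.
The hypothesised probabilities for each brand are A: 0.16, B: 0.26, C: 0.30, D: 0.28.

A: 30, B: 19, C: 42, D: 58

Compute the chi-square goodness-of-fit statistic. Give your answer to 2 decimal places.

Expected counts E_i = n·p_i: 149×0.16 = 23.84, 149×0.26 = 38.74, 149×0.30 = 44.7, 149×0.28 = 41.72.
χ² = (30−23.84)²/23.84 + (19−38.74)²/38.74 + (42−44.7)²/44.7 + (58−41.72)²/41.72
   = 1.592 + 10.059 + 0.163 + 6.353
Sum = 18.17

18.17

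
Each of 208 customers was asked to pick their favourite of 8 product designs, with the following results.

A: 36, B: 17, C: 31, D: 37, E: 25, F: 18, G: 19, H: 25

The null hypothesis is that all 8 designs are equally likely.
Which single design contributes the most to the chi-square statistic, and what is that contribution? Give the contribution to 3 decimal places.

D, 4.654

Under H₀ each category has probability 1/8, so each expected count is 208/8 = 26.
A: (36 − 26)²/26 = 100/26 = 3.8462
B: (17 − 26)²/26 = 81/26 = 3.1154
C: (31 − 26)²/26 = 25/26 = 0.9615
D: (37 − 26)²/26 = 121/26 = 4.6538
E: (25 − 26)²/26 = 1/26 = 0.0385
F: (18 − 26)²/26 = 64/26 = 2.4615
G: (19 − 26)²/26 = 49/26 = 1.8846
H: (25 − 26)²/26 = 1/26 = 0.0385
The largest term is for D: 4.654.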